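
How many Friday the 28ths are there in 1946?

1

Check the 28th of each month of 1946: Jan 28: Mon, Feb 28: Thu, Mar 28: Thu, Apr 28: Sun, May 28: Tue, Jun 28: Fri, Jul 28: Sun, Aug 28: Wed, Sep 28: Sat, Oct 28: Mon, Nov 28: Thu, Dec 28: Sat.
Friday occurs in June — 1 month.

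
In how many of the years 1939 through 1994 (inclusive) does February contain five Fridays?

2

February has 28 days (29 in leap years); it has five Fridays when Friday falls among the first (month-length − 28) days — i.e. when February 1 is Friday in a leap year (never in a common year).
February 1 by year: 1939:Wed 1940:Thu 1941:Sat 1942:Sun 1943:Mon 1944:Tue 1945:Thu 1946:Fri 1947:Sat 1948:Sun 1949:Tue 1950:Wed 1951:Thu 1952:Fri✓ 1953:Sun …(26 more)… 1980:Fri✓ 1981:Sun 1982:Mon 1983:Tue 1984:Wed 1985:Fri 1986:Sat 1987:Sun 1988:Mon 1989:Wed 1990:Thu 1991:Fri 1992:Sat 1993:Mon 1994:Tue
Years with five Fridays: 1952, 1980 → 2.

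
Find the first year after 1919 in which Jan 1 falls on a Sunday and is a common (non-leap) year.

Jan 1 advances by 2 weekdays after a leap year and by 1 after a common year.
1919: Jan 1 is Wednesday.
1920: Thursday (leap)
1921: Saturday
1922: Sunday
1922 begins on a Sunday and is a common year.

1922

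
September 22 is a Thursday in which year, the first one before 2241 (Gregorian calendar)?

2236

From one year to the next, a fixed date's weekday advances by 1, or by 2 when a Feb 29 lies between the two dates.
2241: September 22 is Wednesday.
2240: Tuesday (−1)
2239: Sunday (−2)
2238: Saturday (−1)
2237: Friday (−1)
2236: Thursday (−1)
September 22 falls on a Thursday in 2236.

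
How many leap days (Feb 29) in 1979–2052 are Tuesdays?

2

Leap years in 1979–2052: 19 of them.
Feb 29 weekday advances by 5 (mod 7) from one leap year to the next four years later (or differs when a century non-leap intervenes).
Leap-day weekdays: 1980:Fri 1984:Wed 1988:Mon 1992:Sat 1996:Thu 2000:Tue✓ 2004:Sun 2008:Fri 2012:Wed 2016:Mon 2020:Sat 2024:Thu 2028:Tue✓ 2032:Sun 2036:Fri 2040:Wed 2044:Mon 2048:Sat 2052:Thu
Tuesday: 2000, 2028 → 2.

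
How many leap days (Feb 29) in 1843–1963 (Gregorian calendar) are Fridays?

Leap years in 1843–1963: 29 of them.
Feb 29 weekday advances by 5 (mod 7) from one leap year to the next four years later (or differs when a century non-leap intervenes).
Leap-day weekdays: 1844:Thu 1848:Tue 1852:Sun 1856:Fri✓ 1860:Wed 1864:Mon 1868:Sat 1872:Thu 1876:Tue 1880:Sun 1884:Fri✓ 1888:Wed 1892:Mon …(3 more)… 1912:Thu 1916:Tue 1920:Sun 1924:Fri✓ 1928:Wed 1932:Mon 1936:Sat 1940:Thu 1944:Tue 1948:Sun 1952:Fri✓ 1956:Wed 1960:Mon
Friday: 1856, 1884, 1924, 1952 → 4.

4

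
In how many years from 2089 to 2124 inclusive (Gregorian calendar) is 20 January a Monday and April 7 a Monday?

Check each year's weekday for 20 January and April 7:
  2089: Thu/Thu  2090: Fri/Fri  2091: Sat/Sat  2092: Sun/Mon  2093: Tue/Tue  2094: Wed/Wed  2095: Thu/Thu  2096: Fri/Sat  2097: Sun/Sun  2098: Mon/Mon ✓  2099: Tue/Tue  2100: Wed/Wed  2101: Thu/Thu  2102: Fri/Fri  …(8 more)…  2111: Tue/Tue  2112: Wed/Thu  2113: Fri/Fri  2114: Sat/Sat  2115: Sun/Sun  2116: Mon/Tue  2117: Wed/Wed  2118: Thu/Thu  2119: Fri/Fri  2120: Sat/Sun  2121: Mon/Mon ✓  2122: Tue/Tue  2123: Wed/Wed  2124: Thu/Fri
Both conditions hold in: 2098, 2110, 2121 — 3.

3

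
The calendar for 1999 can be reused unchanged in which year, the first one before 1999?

Two years share a calendar iff Jan 1 falls on the same weekday and both are leap or both are common. 1999: Jan 1 is Friday, common year.
1998: Jan 1 Thursday, common
1997: Jan 1 Wednesday, common
1996: Jan 1 Monday, leap
1995: Jan 1 Sunday, common
1994: Jan 1 Saturday, common
1993: Jan 1 Friday, common
1993 matches on both conditions.

1993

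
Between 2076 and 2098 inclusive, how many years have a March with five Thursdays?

9

March has 31 days; it has five Thursdays when Thursday falls among the first (month-length − 28) days — i.e. when March 1 is one of Thursday/Wednesday/Tuesday.
March 1 by year: 2076:Sun 2077:Mon 2078:Tue✓ 2079:Wed✓ 2080:Fri 2081:Sat 2082:Sun 2083:Mon 2084:Wed✓ 2085:Thu✓ 2086:Fri 2087:Sat 2088:Mon 2089:Tue✓ 2090:Wed✓ 2091:Thu✓ 2092:Sat 2093:Sun 2094:Mon 2095:Tue✓ 2096:Thu✓ 2097:Fri 2098:Sat
Years with five Thursdays: 2078, 2079, 2084, 2085, 2089, 2090, 2091, 2095, 2096 → 9.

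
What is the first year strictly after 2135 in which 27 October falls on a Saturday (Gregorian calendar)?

From one year to the next, a fixed date's weekday advances by 1, or by 2 when a Feb 29 lies between the two dates.
2135: October 27 is Thursday.
2136: Saturday (+2)
27 October falls on a Saturday in 2136.

2136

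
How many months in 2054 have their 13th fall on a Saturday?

Check the 13th of each month of 2054: Jan 13: Tue, Feb 13: Fri, Mar 13: Fri, Apr 13: Mon, May 13: Wed, Jun 13: Sat, Jul 13: Mon, Aug 13: Thu, Sep 13: Sun, Oct 13: Tue, Nov 13: Fri, Dec 13: Sun.
Saturday occurs in June — 1 month.

1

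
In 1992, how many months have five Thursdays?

A month of length L has five Thursdays iff its first Thursday is on day ≤ L−28 (so day 1–3 in a 31-day month, 1–2 in a 30-day month, day 1 in a leap February).
Checking each month of 1992: Jan starts Wed (31d) ✓; Feb starts Sat (29d); Mar starts Sun (31d); Apr starts Wed (30d) ✓; May starts Fri (31d); Jun starts Mon (30d); Jul starts Wed (31d) ✓; Aug starts Sat (31d); Sep starts Tue (30d); Oct starts Thu (31d) ✓; Nov starts Sun (30d); Dec starts Tue (31d) ✓.
Five-Thursday months: January, April, July, October, December → 5.

5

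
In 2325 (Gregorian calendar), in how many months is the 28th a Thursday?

Check the 28th of each month of 2325: Jan 28: Wed, Feb 28: Sat, Mar 28: Sat, Apr 28: Tue, May 28: Thu, Jun 28: Sun, Jul 28: Tue, Aug 28: Fri, Sep 28: Mon, Oct 28: Wed, Nov 28: Sat, Dec 28: Mon.
Thursday occurs in May — 1 month.

1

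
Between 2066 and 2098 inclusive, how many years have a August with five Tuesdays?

14

August has 31 days; it has five Tuesdays when Tuesday falls among the first (month-length − 28) days — i.e. when August 1 is one of Tuesday/Monday/Sunday.
August 1 by year: 2066:Sun✓ 2067:Mon✓ 2068:Wed 2069:Thu 2070:Fri 2071:Sat 2072:Mon✓ 2073:Tue✓ 2074:Wed 2075:Thu 2076:Sat 2077:Sun✓ 2078:Mon✓ 2079:Tue✓ 2080:Thu …(3 more)… 2084:Tue✓ 2085:Wed 2086:Thu 2087:Fri 2088:Sun✓ 2089:Mon✓ 2090:Tue✓ 2091:Wed 2092:Fri 2093:Sat 2094:Sun✓ 2095:Mon✓ 2096:Wed 2097:Thu 2098:Fri
Years with five Tuesdays: 2066, 2067, 2072, 2073, 2077, 2078, 2079, 2083, 2084, 2088, 2089, 2090, 2094, 2095 → 14.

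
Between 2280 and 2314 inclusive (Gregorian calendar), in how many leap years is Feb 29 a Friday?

1

Leap years in 2280–2314: 8 of them.
Feb 29 weekday advances by 5 (mod 7) from one leap year to the next four years later (or differs when a century non-leap intervenes).
Leap-day weekdays: 2280:Sun 2284:Fri✓ 2288:Wed 2292:Mon 2296:Sat 2304:Mon 2308:Sat 2312:Thu
Friday: 2284 → 1.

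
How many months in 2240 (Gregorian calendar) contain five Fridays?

A month of length L has five Fridays iff its first Friday is on day ≤ L−28 (so day 1–3 in a 31-day month, 1–2 in a 30-day month, day 1 in a leap February).
Checking each month of 2240: Jan starts Wed (31d) ✓; Feb starts Sat (29d); Mar starts Sun (31d); Apr starts Wed (30d); May starts Fri (31d) ✓; Jun starts Mon (30d); Jul starts Wed (31d) ✓; Aug starts Sat (31d); Sep starts Tue (30d); Oct starts Thu (31d) ✓; Nov starts Sun (30d); Dec starts Tue (31d).
Five-Friday months: January, May, July, October → 4.

4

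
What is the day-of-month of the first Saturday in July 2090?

July 1, 2090 is a Saturday, so the first Saturday is the 1st.
The first Saturday is 1 + 0 = 1.

1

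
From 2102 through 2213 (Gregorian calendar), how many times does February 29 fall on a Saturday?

4

Leap years in 2102–2213: 27 of them.
Feb 29 weekday advances by 5 (mod 7) from one leap year to the next four years later (or differs when a century non-leap intervenes).
Leap-day weekdays: 2104:Fri 2108:Wed 2112:Mon 2116:Sat✓ 2120:Thu 2124:Tue 2128:Sun 2132:Fri 2136:Wed 2140:Mon 2144:Sat✓ 2148:Thu 2152:Tue 2156:Sun 2160:Fri 2164:Wed 2168:Mon 2172:Sat✓ 2176:Thu 2180:Tue 2184:Sun 2188:Fri 2192:Wed 2196:Mon 2204:Wed 2208:Mon 2212:Sat✓
Saturday: 2116, 2144, 2172, 2212 → 4.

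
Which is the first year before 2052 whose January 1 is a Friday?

2049

Jan 1 advances by 2 weekdays after a leap year and by 1 after a common year.
2052: Jan 1 is Monday (leap).
2051: Sunday
2050: Saturday
2049: Friday
2049 begins on a Friday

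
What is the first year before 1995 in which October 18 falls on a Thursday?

From one year to the next, a fixed date's weekday advances by 1, or by 2 when a Feb 29 lies between the two dates.
1995: October 18 is Wednesday.
1994: Tuesday (−1)
1993: Monday (−1)
1992: Sunday (−1)
1991: Friday (−2)
1990: Thursday (−1)
October 18 falls on a Thursday in 1990.

1990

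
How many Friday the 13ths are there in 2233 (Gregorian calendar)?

Check the 13th of each month of 2233: Jan 13: Sun, Feb 13: Wed, Mar 13: Wed, Apr 13: Sat, May 13: Mon, Jun 13: Thu, Jul 13: Sat, Aug 13: Tue, Sep 13: Fri, Oct 13: Sun, Nov 13: Wed, Dec 13: Fri.
Friday occurs in September, December — 2 months.

2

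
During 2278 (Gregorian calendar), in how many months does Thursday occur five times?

A month of length L has five Thursdays iff its first Thursday is on day ≤ L−28 (so day 1–3 in a 31-day month, 1–2 in a 30-day month, day 1 in a leap February).
Checking each month of 2278: Jan starts Tue (31d) ✓; Feb starts Fri (28d); Mar starts Fri (31d); Apr starts Mon (30d); May starts Wed (31d) ✓; Jun starts Sat (30d); Jul starts Mon (31d); Aug starts Thu (31d) ✓; Sep starts Sun (30d); Oct starts Tue (31d) ✓; Nov starts Fri (30d); Dec starts Sun (31d).
Five-Thursday months: January, May, August, October → 4.

4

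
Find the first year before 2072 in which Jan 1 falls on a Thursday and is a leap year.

2060

Jan 1 advances by 2 weekdays after a leap year and by 1 after a common year.
2072: Jan 1 is Friday (leap).
2071: Thursday
2070: Wednesday
2069: Tuesday
2068: Sunday (leap)
2067: Saturday
2066: Friday
2065: Thursday
2064: Tuesday (leap)
2063: Monday
2062: Sunday
2061: Saturday
2060: Thursday (leap)
2060 begins on a Thursday and is a leap year.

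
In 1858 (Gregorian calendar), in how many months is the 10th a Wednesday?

Check the 10th of each month of 1858: Jan 10: Sun, Feb 10: Wed, Mar 10: Wed, Apr 10: Sat, May 10: Mon, Jun 10: Thu, Jul 10: Sat, Aug 10: Tue, Sep 10: Fri, Oct 10: Sun, Nov 10: Wed, Dec 10: Fri.
Wednesday occurs in February, March, November — 3 months.

3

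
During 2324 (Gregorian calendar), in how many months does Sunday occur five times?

A month of length L has five Sundays iff its first Sunday is on day ≤ L−28 (so day 1–3 in a 31-day month, 1–2 in a 30-day month, day 1 in a leap February).
Checking each month of 2324: Jan starts Tue (31d); Feb starts Fri (29d); Mar starts Sat (31d) ✓; Apr starts Tue (30d); May starts Thu (31d); Jun starts Sun (30d) ✓; Jul starts Tue (31d); Aug starts Fri (31d) ✓; Sep starts Mon (30d); Oct starts Wed (31d); Nov starts Sat (30d) ✓; Dec starts Mon (31d).
Five-Sunday months: March, June, August, November → 4.

4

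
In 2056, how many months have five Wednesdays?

4

A month of length L has five Wednesdays iff its first Wednesday is on day ≤ L−28 (so day 1–3 in a 31-day month, 1–2 in a 30-day month, day 1 in a leap February).
Checking each month of 2056: Jan starts Sat (31d); Feb starts Tue (29d); Mar starts Wed (31d) ✓; Apr starts Sat (30d); May starts Mon (31d) ✓; Jun starts Thu (30d); Jul starts Sat (31d); Aug starts Tue (31d) ✓; Sep starts Fri (30d); Oct starts Sun (31d); Nov starts Wed (30d) ✓; Dec starts Fri (31d).
Five-Wednesday months: March, May, August, November → 4.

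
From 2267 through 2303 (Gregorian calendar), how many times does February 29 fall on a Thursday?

Leap years in 2267–2303: 8 of them.
Feb 29 weekday advances by 5 (mod 7) from one leap year to the next four years later (or differs when a century non-leap intervenes).
Leap-day weekdays: 2268:Sat 2272:Thu✓ 2276:Tue 2280:Sun 2284:Fri 2288:Wed 2292:Mon 2296:Sat
Thursday: 2272 → 1.

1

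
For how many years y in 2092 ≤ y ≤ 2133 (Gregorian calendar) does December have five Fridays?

December has 31 days; it has five Fridays when Friday falls among the first (month-length − 28) days — i.e. when December 1 is one of Friday/Thursday/Wednesday.
December 1 by year: 2092:Mon 2093:Tue 2094:Wed✓ 2095:Thu✓ 2096:Sat 2097:Sun 2098:Mon 2099:Tue 2100:Wed✓ 2101:Thu✓ 2102:Fri✓ 2103:Sat 2104:Mon 2105:Tue 2106:Wed✓ …(12 more)… 2119:Fri✓ 2120:Sun 2121:Mon 2122:Tue 2123:Wed✓ 2124:Fri✓ 2125:Sat 2126:Sun 2127:Mon 2128:Wed✓ 2129:Thu✓ 2130:Fri✓ 2131:Sat 2132:Mon 2133:Tue
Years with five Fridays: 2094, 2095, 2100, 2101, 2102, 2106, 2107, 2112, 2113, 2117, 2118, 2119, 2123, 2124, 2128, 2129, 2130 → 17.

17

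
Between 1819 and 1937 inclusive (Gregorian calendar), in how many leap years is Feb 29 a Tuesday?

4

Leap years in 1819–1937: 29 of them.
Feb 29 weekday advances by 5 (mod 7) from one leap year to the next four years later (or differs when a century non-leap intervenes).
Leap-day weekdays: 1820:Tue✓ 1824:Sun 1828:Fri 1832:Wed 1836:Mon 1840:Sat 1844:Thu 1848:Tue✓ 1852:Sun 1856:Fri 1860:Wed 1864:Mon 1868:Sat …(3 more)… 1884:Fri 1888:Wed 1892:Mon 1896:Sat 1904:Mon 1908:Sat 1912:Thu 1916:Tue✓ 1920:Sun 1924:Fri 1928:Wed 1932:Mon 1936:Sat
Tuesday: 1820, 1848, 1876, 1916 → 4.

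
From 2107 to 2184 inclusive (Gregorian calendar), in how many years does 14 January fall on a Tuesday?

Track 14 January's weekday year by year (advancing +1, or +2 across a Feb 29):
  2107: Fri  2108: Sat (+1)  2109: Mon (+2)  2110: Tue (+1) ✓  2111: Wed (+1)
  2112: Thu (+1)  2113: Sat (+2)  2114: Sun (+1)  2115: Mon (+1)  2116: Tue (+1) ✓
  2117: Thu (+2)  2118: Fri (+1)  2119: Sat (+1)  2120: Sun (+1)  … (50 more years) …
  2171: Mon (+1)  2172: Tue (+1) ✓  2173: Thu (+2)  2174: Fri (+1)  2175: Sat (+1)
  2176: Sun (+1)  2177: Tue (+2) ✓  2178: Wed (+1)  2179: Thu (+1)  2180: Fri (+1)
  2181: Sun (+2)  2182: Mon (+1)  2183: Tue (+1) ✓  2184: Wed (+1)
Tuesday years: 2110, 2116, 2121, 2127, 2138, 2144, 2149, 2155, 2166, 2172, 2177, 2183 — 12 in total.

12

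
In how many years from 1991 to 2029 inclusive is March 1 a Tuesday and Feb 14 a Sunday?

1

Check each year's weekday for March 1 and Feb 14:
  1991: Fri/Thu  1992: Sun/Fri  1993: Mon/Sun  1994: Tue/Mon  1995: Wed/Tue  1996: Fri/Wed  1997: Sat/Fri  1998: Sun/Sat  1999: Mon/Sun  2000: Wed/Mon  2001: Thu/Wed  2002: Fri/Thu  2003: Sat/Fri  2004: Mon/Sat  …(11 more)…  2016: Tue/Sun ✓  2017: Wed/Tue  2018: Thu/Wed  2019: Fri/Thu  2020: Sun/Fri  2021: Mon/Sun  2022: Tue/Mon  2023: Wed/Tue  2024: Fri/Wed  2025: Sat/Fri  2026: Sun/Sat  2027: Mon/Sun  2028: Wed/Mon  2029: Thu/Wed
Both conditions hold in: 2016 — 1.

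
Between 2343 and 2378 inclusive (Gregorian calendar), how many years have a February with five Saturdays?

February has 28 days (29 in leap years); it has five Saturdays when Saturday falls among the first (month-length − 28) days — i.e. when February 1 is Saturday in a leap year (never in a common year).
February 1 by year: 2343:Mon 2344:Tue 2345:Thu 2346:Fri 2347:Sat 2348:Sun 2349:Tue 2350:Wed 2351:Thu 2352:Fri 2353:Sun 2354:Mon 2355:Tue 2356:Wed 2357:Fri …(6 more)… 2364:Sat✓ 2365:Mon 2366:Tue 2367:Wed 2368:Thu 2369:Sat 2370:Sun 2371:Mon 2372:Tue 2373:Thu 2374:Fri 2375:Sat 2376:Sun 2377:Tue 2378:Wed
Years with five Saturdays: 2364 → 1.

1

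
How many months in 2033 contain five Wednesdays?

4

A month of length L has five Wednesdays iff its first Wednesday is on day ≤ L−28 (so day 1–3 in a 31-day month, 1–2 in a 30-day month, day 1 in a leap February).
Checking each month of 2033: Jan starts Sat (31d); Feb starts Tue (28d); Mar starts Tue (31d) ✓; Apr starts Fri (30d); May starts Sun (31d); Jun starts Wed (30d) ✓; Jul starts Fri (31d); Aug starts Mon (31d) ✓; Sep starts Thu (30d); Oct starts Sat (31d); Nov starts Tue (30d) ✓; Dec starts Thu (31d).
Five-Wednesday months: March, June, August, November → 4.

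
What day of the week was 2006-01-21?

January 1, 2006 is a Sunday.
January 21 is day 21 of the year, i.e. 20 days after Jan 1.
20 mod 7 = 6, so advance 6 weekdays from Sunday: Saturday.

Saturday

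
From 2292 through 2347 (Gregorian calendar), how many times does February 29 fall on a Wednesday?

Leap years in 2292–2347: 13 of them.
Feb 29 weekday advances by 5 (mod 7) from one leap year to the next four years later (or differs when a century non-leap intervenes).
Leap-day weekdays: 2292:Mon 2296:Sat 2304:Mon 2308:Sat 2312:Thu 2316:Tue 2320:Sun 2324:Fri 2328:Wed✓ 2332:Mon 2336:Sat 2340:Thu 2344:Tue
Wednesday: 2328 → 1.

1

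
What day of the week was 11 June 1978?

Sunday

January 1, 1978 is a Sunday.
June 11 is day 162 of the year, i.e. 161 days after Jan 1.
161 mod 7 = 0, so advance 0 weekdays from Sunday: Sunday.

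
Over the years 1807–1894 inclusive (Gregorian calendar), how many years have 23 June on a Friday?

Track 23 June's weekday year by year (advancing +1, or +2 across a Feb 29):
  1807: Tue  1808: Thu (+2)  1809: Fri (+1) ✓  1810: Sat (+1)  1811: Sun (+1)
  1812: Tue (+2)  1813: Wed (+1)  1814: Thu (+1)  1815: Fri (+1) ✓  1816: Sun (+2)
  1817: Mon (+1)  1818: Tue (+1)  1819: Wed (+1)  1820: Fri (+2) ✓  … (60 more years) …
  1881: Thu (+1)  1882: Fri (+1) ✓  1883: Sat (+1)  1884: Mon (+2)  1885: Tue (+1)
  1886: Wed (+1)  1887: Thu (+1)  1888: Sat (+2)  1889: Sun (+1)  1890: Mon (+1)
  1891: Tue (+1)  1892: Thu (+2)  1893: Fri (+1) ✓  1894: Sat (+1)
Friday years: 1809, 1815, 1820, 1826, 1837, 1843, 1848, 1854, 1865, 1871, 1876, 1882, 1893 — 13 in total.

13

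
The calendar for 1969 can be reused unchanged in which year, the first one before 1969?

1958

Two years share a calendar iff Jan 1 falls on the same weekday and both are leap or both are common. 1969: Jan 1 is Wednesday, common year.
1968: Jan 1 Monday, leap
1967: Jan 1 Sunday, common
1966: Jan 1 Saturday, common
1965: Jan 1 Friday, common
1964: Jan 1 Wednesday, leap
1963: Jan 1 Tuesday, common
1962: Jan 1 Monday, common
1961: Jan 1 Sunday, common
1960: Jan 1 Friday, leap
1959: Jan 1 Thursday, common
1958: Jan 1 Wednesday, common
1958 matches on both conditions.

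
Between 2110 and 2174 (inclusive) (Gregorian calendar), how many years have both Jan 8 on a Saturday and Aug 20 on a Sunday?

Check each year's weekday for Jan 8 and Aug 20:
  2110: Wed/Wed  2111: Thu/Thu  2112: Fri/Sat  2113: Sun/Sun  2114: Mon/Mon  2115: Tue/Tue  2116: Wed/Thu  2117: Fri/Fri  2118: Sat/Sat  2119: Sun/Sun  2120: Mon/Tue  2121: Wed/Wed  2122: Thu/Thu  2123: Fri/Fri  …(37 more)…  2161: Thu/Thu  2162: Fri/Fri  2163: Sat/Sat  2164: Sun/Mon  2165: Tue/Tue  2166: Wed/Wed  2167: Thu/Thu  2168: Fri/Sat  2169: Sun/Sun  2170: Mon/Mon  2171: Tue/Tue  2172: Wed/Thu  2173: Fri/Fri  2174: Sat/Sat
Both conditions hold in: 2124, 2152 — 2.

2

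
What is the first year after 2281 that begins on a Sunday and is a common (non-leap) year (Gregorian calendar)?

Jan 1 advances by 2 weekdays after a leap year and by 1 after a common year.
2281: Jan 1 is Saturday.
2282: Sunday
2282 begins on a Sunday and is a common year.

2282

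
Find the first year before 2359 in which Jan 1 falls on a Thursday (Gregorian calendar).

2353

Jan 1 advances by 2 weekdays after a leap year and by 1 after a common year.
2359: Jan 1 is Thursday.
2358: Wednesday
2357: Tuesday
2356: Sunday (leap)
2355: Saturday
2354: Friday
2353: Thursday
2353 begins on a Thursday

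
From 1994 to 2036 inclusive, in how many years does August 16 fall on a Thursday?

Track August 16's weekday year by year (advancing +1, or +2 across a Feb 29):
  1994: Tue  1995: Wed (+1)  1996: Fri (+2)  1997: Sat (+1)  1998: Sun (+1)
  1999: Mon (+1)  2000: Wed (+2)  2001: Thu (+1) ✓  2002: Fri (+1)  2003: Sat (+1)
  2004: Mon (+2)  2005: Tue (+1)  2006: Wed (+1)  2007: Thu (+1) ✓  … (15 more years) …
  2023: Wed (+1)  2024: Fri (+2)  2025: Sat (+1)  2026: Sun (+1)  2027: Mon (+1)
  2028: Wed (+2)  2029: Thu (+1) ✓  2030: Fri (+1)  2031: Sat (+1)  2032: Mon (+2)
  2033: Tue (+1)  2034: Wed (+1)  2035: Thu (+1) ✓  2036: Sat (+2)
Thursday years: 2001, 2007, 2012, 2018, 2029, 2035 — 6 in total.

6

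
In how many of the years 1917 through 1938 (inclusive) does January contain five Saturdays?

January has 31 days; it has five Saturdays when Saturday falls among the first (month-length − 28) days — i.e. when January 1 is one of Saturday/Friday/Thursday.
January 1 by year: 1917:Mon 1918:Tue 1919:Wed 1920:Thu✓ 1921:Sat✓ 1922:Sun 1923:Mon 1924:Tue 1925:Thu✓ 1926:Fri✓ 1927:Sat✓ 1928:Sun 1929:Tue 1930:Wed 1931:Thu✓ 1932:Fri✓ 1933:Sun 1934:Mon 1935:Tue 1936:Wed 1937:Fri✓ 1938:Sat✓
Years with five Saturdays: 1920, 1921, 1925, 1926, 1927, 1931, 1932, 1937, 1938 → 9.

9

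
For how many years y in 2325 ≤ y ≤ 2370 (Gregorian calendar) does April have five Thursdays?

April has 30 days; it has five Thursdays when Thursday falls among the first (month-length − 28) days — i.e. when April 1 is one of Thursday/Wednesday.
April 1 by year: 2325:Wed✓ 2326:Thu✓ 2327:Fri 2328:Sun 2329:Mon 2330:Tue 2331:Wed✓ 2332:Fri 2333:Sat 2334:Sun 2335:Mon 2336:Wed✓ 2337:Thu✓ 2338:Fri 2339:Sat …(16 more)… 2356:Sun 2357:Mon 2358:Tue 2359:Wed✓ 2360:Fri 2361:Sat 2362:Sun 2363:Mon 2364:Wed✓ 2365:Thu✓ 2366:Fri 2367:Sat 2368:Mon 2369:Tue 2370:Wed✓
Years with five Thursdays: 2325, 2326, 2331, 2336, 2337, 2342, 2343, 2348, 2353, 2354, 2359, 2364, 2365, 2370 → 14.

14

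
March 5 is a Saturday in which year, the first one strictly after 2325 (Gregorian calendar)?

2327

From one year to the next, a fixed date's weekday advances by 1, or by 2 when a Feb 29 lies between the two dates.
2325: March 5 is Thursday.
2326: Friday (+1)
2327: Saturday (+1)
March 5 falls on a Saturday in 2327.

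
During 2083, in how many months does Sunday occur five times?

4

A month of length L has five Sundays iff its first Sunday is on day ≤ L−28 (so day 1–3 in a 31-day month, 1–2 in a 30-day month, day 1 in a leap February).
Checking each month of 2083: Jan starts Fri (31d) ✓; Feb starts Mon (28d); Mar starts Mon (31d); Apr starts Thu (30d); May starts Sat (31d) ✓; Jun starts Tue (30d); Jul starts Thu (31d); Aug starts Sun (31d) ✓; Sep starts Wed (30d); Oct starts Fri (31d) ✓; Nov starts Mon (30d); Dec starts Wed (31d).
Five-Sunday months: January, May, August, October → 4.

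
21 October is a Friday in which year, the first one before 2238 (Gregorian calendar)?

2236

From one year to the next, a fixed date's weekday advances by 1, or by 2 when a Feb 29 lies between the two dates.
2238: October 21 is Sunday.
2237: Saturday (−1)
2236: Friday (−1)
21 October falls on a Friday in 2236.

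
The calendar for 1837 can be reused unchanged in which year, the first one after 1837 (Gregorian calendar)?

Two years share a calendar iff Jan 1 falls on the same weekday and both are leap or both are common. 1837: Jan 1 is Sunday, common year.
1838: Jan 1 Monday, common
1839: Jan 1 Tuesday, common
1840: Jan 1 Wednesday, leap
1841: Jan 1 Friday, common
1842: Jan 1 Saturday, common
1843: Jan 1 Sunday, common
1843 matches on both conditions.

1843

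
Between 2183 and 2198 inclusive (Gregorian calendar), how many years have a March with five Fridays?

6

March has 31 days; it has five Fridays when Friday falls among the first (month-length − 28) days — i.e. when March 1 is one of Friday/Thursday/Wednesday.
March 1 by year: 2183:Sat 2184:Mon 2185:Tue 2186:Wed✓ 2187:Thu✓ 2188:Sat 2189:Sun 2190:Mon 2191:Tue 2192:Thu✓ 2193:Fri✓ 2194:Sat 2195:Sun 2196:Tue 2197:Wed✓ 2198:Thu✓
Years with five Fridays: 2186, 2187, 2192, 2193, 2197, 2198 → 6.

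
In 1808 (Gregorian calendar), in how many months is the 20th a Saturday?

2

Check the 20th of each month of 1808: Jan 20: Wed, Feb 20: Sat, Mar 20: Sun, Apr 20: Wed, May 20: Fri, Jun 20: Mon, Jul 20: Wed, Aug 20: Sat, Sep 20: Tue, Oct 20: Thu, Nov 20: Sun, Dec 20: Tue.
Saturday occurs in February, August — 2 months.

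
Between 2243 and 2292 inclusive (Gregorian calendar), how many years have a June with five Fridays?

June has 30 days; it has five Fridays when Friday falls among the first (month-length − 28) days — i.e. when June 1 is one of Friday/Thursday.
June 1 by year: 2243:Thu✓ 2244:Sat 2245:Sun 2246:Mon 2247:Tue 2248:Thu✓ 2249:Fri✓ 2250:Sat 2251:Sun 2252:Tue 2253:Wed 2254:Thu✓ 2255:Fri✓ 2256:Sun 2257:Mon …(20 more)… 2278:Sat 2279:Sun 2280:Tue 2281:Wed 2282:Thu✓ 2283:Fri✓ 2284:Sun 2285:Mon 2286:Tue 2287:Wed 2288:Fri✓ 2289:Sat 2290:Sun 2291:Mon 2292:Wed
Years with five Fridays: 2243, 2248, 2249, 2254, 2255, 2260, 2265, 2266, 2271, 2276, 2277, 2282, 2283, 2288 → 14.

14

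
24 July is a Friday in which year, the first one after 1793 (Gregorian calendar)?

From one year to the next, a fixed date's weekday advances by 1, or by 2 when a Feb 29 lies between the two dates.
1793: July 24 is Wednesday.
1794: Thursday (+1)
1795: Friday (+1)
24 July falls on a Friday in 1795.

1795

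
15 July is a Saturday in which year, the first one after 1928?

1933

From one year to the next, a fixed date's weekday advances by 1, or by 2 when a Feb 29 lies between the two dates.
1928: July 15 is Sunday.
1929: Monday (+1)
1930: Tuesday (+1)
1931: Wednesday (+1)
1932: Friday (+2)
1933: Saturday (+1)
15 July falls on a Saturday in 1933.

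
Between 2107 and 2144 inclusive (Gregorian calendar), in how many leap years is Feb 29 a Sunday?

1

Leap years in 2107–2144: 10 of them.
Feb 29 weekday advances by 5 (mod 7) from one leap year to the next four years later (or differs when a century non-leap intervenes).
Leap-day weekdays: 2108:Wed 2112:Mon 2116:Sat 2120:Thu 2124:Tue 2128:Sun✓ 2132:Fri 2136:Wed 2140:Mon 2144:Sat
Sunday: 2128 → 1.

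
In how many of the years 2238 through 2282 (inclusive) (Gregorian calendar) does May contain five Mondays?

May has 31 days; it has five Mondays when Monday falls among the first (month-length − 28) days — i.e. when May 1 is one of Monday/Sunday/Saturday.
May 1 by year: 2238:Tue 2239:Wed 2240:Fri 2241:Sat✓ 2242:Sun✓ 2243:Mon✓ 2244:Wed 2245:Thu 2246:Fri 2247:Sat✓ 2248:Mon✓ 2249:Tue 2250:Wed 2251:Thu 2252:Sat✓ …(15 more)… 2268:Fri 2269:Sat✓ 2270:Sun✓ 2271:Mon✓ 2272:Wed 2273:Thu 2274:Fri 2275:Sat✓ 2276:Mon✓ 2277:Tue 2278:Wed 2279:Thu 2280:Sat✓ 2281:Sun✓ 2282:Mon✓
Years with five Mondays: 2241, 2242, 2243, 2247, 2248, 2252, 2253, 2254, 2258, 2259, 2264, 2265, 2269, 2270, 2271, 2275, 2276, 2280, 2281, 2282 → 20.

20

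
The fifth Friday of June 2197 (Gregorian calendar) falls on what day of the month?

June 1, 2197 is a Thursday, so the first Friday is the 2nd.
The fifth Friday is 2 + 28 = 30.

30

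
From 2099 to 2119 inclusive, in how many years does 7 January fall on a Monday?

3

Track 7 January's weekday year by year (advancing +1, or +2 across a Feb 29):
  2099: Wed  2100: Thu (+1)  2101: Fri (+1)  2102: Sat (+1)  2103: Sun (+1)
  2104: Mon (+1) ✓  2105: Wed (+2)  2106: Thu (+1)  2107: Fri (+1)  2108: Sat (+1)
  2109: Mon (+2) ✓  2110: Tue (+1)  2111: Wed (+1)  2112: Thu (+1)  2113: Sat (+2)
  2114: Sun (+1)  2115: Mon (+1) ✓  2116: Tue (+1)  2117: Thu (+2)  2118: Fri (+1)
  2119: Sat (+1)
Monday years: 2104, 2109, 2115 — 3 in total.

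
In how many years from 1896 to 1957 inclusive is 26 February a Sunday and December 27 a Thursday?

2

Check each year's weekday for 26 February and December 27:
  1896: Wed/Sun  1897: Fri/Mon  1898: Sat/Tue  1899: Sun/Wed  1900: Mon/Thu  1901: Tue/Fri  1902: Wed/Sat  1903: Thu/Sun  1904: Fri/Tue  1905: Sun/Wed  1906: Mon/Thu  1907: Tue/Fri  1908: Wed/Sun  1909: Fri/Mon  …(34 more)…  1944: Sat/Wed  1945: Mon/Thu  1946: Tue/Fri  1947: Wed/Sat  1948: Thu/Mon  1949: Sat/Tue  1950: Sun/Wed  1951: Mon/Thu  1952: Tue/Sat  1953: Thu/Sun  1954: Fri/Mon  1955: Sat/Tue  1956: Sun/Thu ✓  1957: Tue/Fri
Both conditions hold in: 1928, 1956 — 2.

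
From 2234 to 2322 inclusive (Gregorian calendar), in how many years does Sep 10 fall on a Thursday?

Track Sep 10's weekday year by year (advancing +1, or +2 across a Feb 29):
  2234: Wed  2235: Thu (+1) ✓  2236: Sat (+2)  2237: Sun (+1)  2238: Mon (+1)
  2239: Tue (+1)  2240: Thu (+2) ✓  2241: Fri (+1)  2242: Sat (+1)  2243: Sun (+1)
  2244: Tue (+2)  2245: Wed (+1)  2246: Thu (+1) ✓  2247: Fri (+1)  … (61 more years) …
  2309: Fri (+1)  2310: Sat (+1)  2311: Sun (+1)  2312: Tue (+2)  2313: Wed (+1)
  2314: Thu (+1) ✓  2315: Fri (+1)  2316: Sun (+2)  2317: Mon (+1)  2318: Tue (+1)
  2319: Wed (+1)  2320: Fri (+2)  2321: Sat (+1)  2322: Sun (+1)
Thursday years: 2235, 2240, 2246, 2257, 2263, 2268, 2274, 2285, 2291, 2296, 2303, 2308, 2314 — 13 in total.

13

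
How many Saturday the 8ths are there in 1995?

Check the 8th of each month of 1995: Jan 8: Sun, Feb 8: Wed, Mar 8: Wed, Apr 8: Sat, May 8: Mon, Jun 8: Thu, Jul 8: Sat, Aug 8: Tue, Sep 8: Fri, Oct 8: Sun, Nov 8: Wed, Dec 8: Fri.
Saturday occurs in April, July — 2 months.

2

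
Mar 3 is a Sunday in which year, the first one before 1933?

From one year to the next, a fixed date's weekday advances by 1, or by 2 when a Feb 29 lies between the two dates.
1933: March 3 is Friday.
1932: Thursday (−1)
1931: Tuesday (−2)
1930: Monday (−1)
1929: Sunday (−1)
Mar 3 falls on a Sunday in 1929.

1929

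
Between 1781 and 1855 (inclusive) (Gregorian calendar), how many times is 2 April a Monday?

Track 2 April's weekday year by year (advancing +1, or +2 across a Feb 29):
  1781: Mon ✓  1782: Tue (+1)  1783: Wed (+1)  1784: Fri (+2)  1785: Sat (+1)
  1786: Sun (+1)  1787: Mon (+1) ✓  1788: Wed (+2)  1789: Thu (+1)  1790: Fri (+1)
  1791: Sat (+1)  1792: Mon (+2) ✓  1793: Tue (+1)  1794: Wed (+1)  … (47 more years) …
  1842: Sat (+1)  1843: Sun (+1)  1844: Tue (+2)  1845: Wed (+1)  1846: Thu (+1)
  1847: Fri (+1)  1848: Sun (+2)  1849: Mon (+1) ✓  1850: Tue (+1)  1851: Wed (+1)
  1852: Fri (+2)  1853: Sat (+1)  1854: Sun (+1)  1855: Mon (+1) ✓
Monday years: 1781, 1787, 1792, 1798, 1804, 1810, 1821, 1827, 1832, 1838, 1849, 1855 — 12 in total.

12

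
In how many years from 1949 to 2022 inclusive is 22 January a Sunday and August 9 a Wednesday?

8

Check each year's weekday for 22 January and August 9:
  1949: Sat/Tue  1950: Sun/Wed ✓  1951: Mon/Thu  1952: Tue/Sat  1953: Thu/Sun  1954: Fri/Mon  1955: Sat/Tue  1956: Sun/Thu  1957: Tue/Fri  1958: Wed/Sat  1959: Thu/Sun  1960: Fri/Tue  1961: Sun/Wed ✓  1962: Mon/Thu  …(46 more)…  2009: Thu/Sun  2010: Fri/Mon  2011: Sat/Tue  2012: Sun/Thu  2013: Tue/Fri  2014: Wed/Sat  2015: Thu/Sun  2016: Fri/Tue  2017: Sun/Wed ✓  2018: Mon/Thu  2019: Tue/Fri  2020: Wed/Sun  2021: Fri/Mon  2022: Sat/Tue
Both conditions hold in: 1950, 1961, 1967, 1978, 1989, 1995, 2006, 2017 — 8.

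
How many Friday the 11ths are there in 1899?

Check the 11th of each month of 1899: Jan 11: Wed, Feb 11: Sat, Mar 11: Sat, Apr 11: Tue, May 11: Thu, Jun 11: Sun, Jul 11: Tue, Aug 11: Fri, Sep 11: Mon, Oct 11: Wed, Nov 11: Sat, Dec 11: Mon.
Friday occurs in August — 1 month.

1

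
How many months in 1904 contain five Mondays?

4

A month of length L has five Mondays iff its first Monday is on day ≤ L−28 (so day 1–3 in a 31-day month, 1–2 in a 30-day month, day 1 in a leap February).
Checking each month of 1904: Jan starts Fri (31d); Feb starts Mon (29d) ✓; Mar starts Tue (31d); Apr starts Fri (30d); May starts Sun (31d) ✓; Jun starts Wed (30d); Jul starts Fri (31d); Aug starts Mon (31d) ✓; Sep starts Thu (30d); Oct starts Sat (31d) ✓; Nov starts Tue (30d); Dec starts Thu (31d).
Five-Monday months: February, May, August, October → 4.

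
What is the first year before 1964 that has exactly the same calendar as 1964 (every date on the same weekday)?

1936

Two years share a calendar iff Jan 1 falls on the same weekday and both are leap or both are common. 1964: Jan 1 is Wednesday, leap year.
1963: Jan 1 Tuesday, common
1962: Jan 1 Monday, common
1961: Jan 1 Sunday, common
1960: Jan 1 Friday, leap
1959: Jan 1 Thursday, common
1958: Jan 1 Wednesday, common
1957: Jan 1 Tuesday, common
1956: Jan 1 Sunday, leap
1955: Jan 1 Saturday, common
1954: Jan 1 Friday, common
1953: Jan 1 Thursday, common
1952: Jan 1 Tuesday, leap
1951: Jan 1 Monday, common
1950: Jan 1 Sunday, common
1949: Jan 1 Saturday, common
1948: Jan 1 Thursday, leap
1947: Jan 1 Wednesday, common
1946: Jan 1 Tuesday, common
1945: Jan 1 Monday, common
1944: Jan 1 Saturday, leap
1943: Jan 1 Friday, common
1942: Jan 1 Thursday, common
1941: Jan 1 Wednesday, common
1940: Jan 1 Monday, leap
1939: Jan 1 Sunday, common
1938: Jan 1 Saturday, common
1937: Jan 1 Friday, common
1936: Jan 1 Wednesday, leap
1936 matches on both conditions.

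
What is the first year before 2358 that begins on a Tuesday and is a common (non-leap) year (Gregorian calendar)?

Jan 1 advances by 2 weekdays after a leap year and by 1 after a common year.
2358: Jan 1 is Wednesday.
2357: Tuesday
2357 begins on a Tuesday and is a common year.

2357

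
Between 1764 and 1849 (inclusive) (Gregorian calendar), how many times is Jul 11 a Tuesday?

12

Track Jul 11's weekday year by year (advancing +1, or +2 across a Feb 29):
  1764: Wed  1765: Thu (+1)  1766: Fri (+1)  1767: Sat (+1)  1768: Mon (+2)
  1769: Tue (+1) ✓  1770: Wed (+1)  1771: Thu (+1)  1772: Sat (+2)  1773: Sun (+1)
  1774: Mon (+1)  1775: Tue (+1) ✓  1776: Thu (+2)  1777: Fri (+1)  … (58 more years) …
  1836: Mon (+2)  1837: Tue (+1) ✓  1838: Wed (+1)  1839: Thu (+1)  1840: Sat (+2)
  1841: Sun (+1)  1842: Mon (+1)  1843: Tue (+1) ✓  1844: Thu (+2)  1845: Fri (+1)
  1846: Sat (+1)  1847: Sun (+1)  1848: Tue (+2) ✓  1849: Wed (+1)
Tuesday years: 1769, 1775, 1780, 1786, 1797, 1809, 1815, 1820, 1826, 1837, 1843, 1848 — 12 in total.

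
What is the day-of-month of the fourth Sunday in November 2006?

November 1, 2006 is a Wednesday, so the first Sunday is the 5th.
The fourth Sunday is 5 + 21 = 26.

26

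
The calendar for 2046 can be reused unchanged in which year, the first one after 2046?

2057

Two years share a calendar iff Jan 1 falls on the same weekday and both are leap or both are common. 2046: Jan 1 is Monday, common year.
2047: Jan 1 Tuesday, common
2048: Jan 1 Wednesday, leap
2049: Jan 1 Friday, common
2050: Jan 1 Saturday, common
2051: Jan 1 Sunday, common
2052: Jan 1 Monday, leap
2053: Jan 1 Wednesday, common
2054: Jan 1 Thursday, common
2055: Jan 1 Friday, common
2056: Jan 1 Saturday, leap
2057: Jan 1 Monday, common
2057 matches on both conditions.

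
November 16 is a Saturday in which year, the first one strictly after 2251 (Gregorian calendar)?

2261

From one year to the next, a fixed date's weekday advances by 1, or by 2 when a Feb 29 lies between the two dates.
2251: November 16 is Sunday.
2252: Tuesday (+2)
2253: Wednesday (+1)
2254: Thursday (+1)
2255: Friday (+1)
2256: Sunday (+2)
2257: Monday (+1)
2258: Tuesday (+1)
2259: Wednesday (+1)
2260: Friday (+2)
2261: Saturday (+1)
November 16 falls on a Saturday in 2261.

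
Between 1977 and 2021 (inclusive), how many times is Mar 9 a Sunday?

6

Track Mar 9's weekday year by year (advancing +1, or +2 across a Feb 29):
  1977: Wed  1978: Thu (+1)  1979: Fri (+1)  1980: Sun (+2) ✓  1981: Mon (+1)
  1982: Tue (+1)  1983: Wed (+1)  1984: Fri (+2)  1985: Sat (+1)  1986: Sun (+1) ✓
  1987: Mon (+1)  1988: Wed (+2)  1989: Thu (+1)  1990: Fri (+1)  … (17 more years) …
  2008: Sun (+2) ✓  2009: Mon (+1)  2010: Tue (+1)  2011: Wed (+1)  2012: Fri (+2)
  2013: Sat (+1)  2014: Sun (+1) ✓  2015: Mon (+1)  2016: Wed (+2)  2017: Thu (+1)
  2018: Fri (+1)  2019: Sat (+1)  2020: Mon (+2)  2021: Tue (+1)
Sunday years: 1980, 1986, 1997, 2003, 2008, 2014 — 6 in total.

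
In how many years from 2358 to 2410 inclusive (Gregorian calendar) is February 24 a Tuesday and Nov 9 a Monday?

6

Check each year's weekday for February 24 and Nov 9:
  2358: Mon/Sun  2359: Tue/Mon ✓  2360: Wed/Wed  2361: Fri/Thu  2362: Sat/Fri  2363: Sun/Sat  2364: Mon/Mon  2365: Wed/Tue  2366: Thu/Wed  2367: Fri/Thu  2368: Sat/Sat  2369: Mon/Sun  2370: Tue/Mon ✓  2371: Wed/Tue  …(25 more)…  2397: Mon/Sun  2398: Tue/Mon ✓  2399: Wed/Tue  2400: Thu/Thu  2401: Sat/Fri  2402: Sun/Sat  2403: Mon/Sun  2404: Tue/Tue  2405: Thu/Wed  2406: Fri/Thu  2407: Sat/Fri  2408: Sun/Sun  2409: Tue/Mon ✓  2410: Wed/Tue
Both conditions hold in: 2359, 2370, 2381, 2387, 2398, 2409 — 6.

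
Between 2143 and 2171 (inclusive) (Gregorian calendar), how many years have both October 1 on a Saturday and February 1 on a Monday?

1

Check each year's weekday for October 1 and February 1:
  2143: Tue/Fri  2144: Thu/Sat  2145: Fri/Mon  2146: Sat/Tue  2147: Sun/Wed  2148: Tue/Thu  2149: Wed/Sat  2150: Thu/Sun  2151: Fri/Mon  2152: Sun/Tue  2153: Mon/Thu  2154: Tue/Fri  2155: Wed/Sat  2156: Fri/Sun  2157: Sat/Tue  2158: Sun/Wed  2159: Mon/Thu  2160: Wed/Fri  2161: Thu/Sun  2162: Fri/Mon  2163: Sat/Tue  2164: Mon/Wed  2165: Tue/Fri  2166: Wed/Sat  2167: Thu/Sun  2168: Sat/Mon ✓  2169: Sun/Wed  2170: Mon/Thu  2171: Tue/Fri
Both conditions hold in: 2168 — 1.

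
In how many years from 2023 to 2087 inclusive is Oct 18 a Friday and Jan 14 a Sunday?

3

Check each year's weekday for Oct 18 and Jan 14:
  2023: Wed/Sat  2024: Fri/Sun ✓  2025: Sat/Tue  2026: Sun/Wed  2027: Mon/Thu  2028: Wed/Fri  2029: Thu/Sun  2030: Fri/Mon  2031: Sat/Tue  2032: Mon/Wed  2033: Tue/Fri  2034: Wed/Sat  2035: Thu/Sun  2036: Sat/Mon  …(37 more)…  2074: Thu/Sun  2075: Fri/Mon  2076: Sun/Tue  2077: Mon/Thu  2078: Tue/Fri  2079: Wed/Sat  2080: Fri/Sun ✓  2081: Sat/Tue  2082: Sun/Wed  2083: Mon/Thu  2084: Wed/Fri  2085: Thu/Sun  2086: Fri/Mon  2087: Sat/Tue
Both conditions hold in: 2024, 2052, 2080 — 3.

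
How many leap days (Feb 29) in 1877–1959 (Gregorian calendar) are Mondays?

3

Leap years in 1877–1959: 19 of them.
Feb 29 weekday advances by 5 (mod 7) from one leap year to the next four years later (or differs when a century non-leap intervenes).
Leap-day weekdays: 1880:Sun 1884:Fri 1888:Wed 1892:Mon✓ 1896:Sat 1904:Mon✓ 1908:Sat 1912:Thu 1916:Tue 1920:Sun 1924:Fri 1928:Wed 1932:Mon✓ 1936:Sat 1940:Thu 1944:Tue 1948:Sun 1952:Fri 1956:Wed
Monday: 1892, 1904, 1932 → 3.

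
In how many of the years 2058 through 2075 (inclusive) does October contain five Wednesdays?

9

October has 31 days; it has five Wednesdays when Wednesday falls among the first (month-length − 28) days — i.e. when October 1 is one of Wednesday/Tuesday/Monday.
October 1 by year: 2058:Tue✓ 2059:Wed✓ 2060:Fri 2061:Sat 2062:Sun 2063:Mon✓ 2064:Wed✓ 2065:Thu 2066:Fri 2067:Sat 2068:Mon✓ 2069:Tue✓ 2070:Wed✓ 2071:Thu 2072:Sat 2073:Sun 2074:Mon✓ 2075:Tue✓
Years with five Wednesdays: 2058, 2059, 2063, 2064, 2068, 2069, 2070, 2074, 2075 → 9.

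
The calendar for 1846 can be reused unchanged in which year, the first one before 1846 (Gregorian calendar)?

1835

Two years share a calendar iff Jan 1 falls on the same weekday and both are leap or both are common. 1846: Jan 1 is Thursday, common year.
1845: Jan 1 Wednesday, common
1844: Jan 1 Monday, leap
1843: Jan 1 Sunday, common
1842: Jan 1 Saturday, common
1841: Jan 1 Friday, common
1840: Jan 1 Wednesday, leap
1839: Jan 1 Tuesday, common
1838: Jan 1 Monday, common
1837: Jan 1 Sunday, common
1836: Jan 1 Friday, leap
1835: Jan 1 Thursday, common
1835 matches on both conditions.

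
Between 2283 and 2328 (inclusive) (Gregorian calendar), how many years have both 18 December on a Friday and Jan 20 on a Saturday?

0

Check each year's weekday for 18 December and Jan 20:
  2283: Tue/Sat  2284: Thu/Sun  2285: Fri/Tue  2286: Sat/Wed  2287: Sun/Thu  2288: Tue/Fri  2289: Wed/Sun  2290: Thu/Mon  2291: Fri/Tue  2292: Sun/Wed  2293: Mon/Fri  2294: Tue/Sat  2295: Wed/Sun  2296: Fri/Mon  …(18 more)…  2315: Sat/Wed  2316: Mon/Thu  2317: Tue/Sat  2318: Wed/Sun  2319: Thu/Mon  2320: Sat/Tue  2321: Sun/Thu  2322: Mon/Fri  2323: Tue/Sat  2324: Thu/Sun  2325: Fri/Tue  2326: Sat/Wed  2327: Sun/Thu  2328: Tue/Fri
Both conditions hold in: no year — 0.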